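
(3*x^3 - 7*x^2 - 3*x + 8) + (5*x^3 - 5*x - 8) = 8*x^3 - 7*x^2 - 8*x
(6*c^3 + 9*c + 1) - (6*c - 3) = 6*c^3 + 3*c + 4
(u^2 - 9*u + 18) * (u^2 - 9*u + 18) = u^4 - 18*u^3 + 117*u^2 - 324*u + 324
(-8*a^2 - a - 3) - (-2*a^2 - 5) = -6*a^2 - a + 2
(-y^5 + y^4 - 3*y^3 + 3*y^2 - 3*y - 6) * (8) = -8*y^5 + 8*y^4 - 24*y^3 + 24*y^2 - 24*y - 48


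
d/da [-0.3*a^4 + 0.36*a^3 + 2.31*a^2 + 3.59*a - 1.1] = -1.2*a^3 + 1.08*a^2 + 4.62*a + 3.59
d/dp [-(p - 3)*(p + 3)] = -2*p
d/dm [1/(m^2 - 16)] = -2*m/(m^2 - 16)^2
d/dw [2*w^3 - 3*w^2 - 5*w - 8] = 6*w^2 - 6*w - 5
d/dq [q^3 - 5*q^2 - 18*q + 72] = 3*q^2 - 10*q - 18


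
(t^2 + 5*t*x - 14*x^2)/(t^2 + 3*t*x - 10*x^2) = (t + 7*x)/(t + 5*x)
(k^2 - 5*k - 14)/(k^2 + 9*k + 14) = (k - 7)/(k + 7)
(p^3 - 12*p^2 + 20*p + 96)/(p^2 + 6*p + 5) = (p^3 - 12*p^2 + 20*p + 96)/(p^2 + 6*p + 5)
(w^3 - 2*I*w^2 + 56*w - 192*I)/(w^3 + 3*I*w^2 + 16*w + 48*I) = (w^2 + 2*I*w + 48)/(w^2 + 7*I*w - 12)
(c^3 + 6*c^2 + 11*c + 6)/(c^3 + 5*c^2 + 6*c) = (c + 1)/c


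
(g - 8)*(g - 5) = g^2 - 13*g + 40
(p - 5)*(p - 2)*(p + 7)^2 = p^4 + 7*p^3 - 39*p^2 - 203*p + 490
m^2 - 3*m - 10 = (m - 5)*(m + 2)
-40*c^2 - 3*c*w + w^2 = (-8*c + w)*(5*c + w)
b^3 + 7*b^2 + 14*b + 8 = (b + 1)*(b + 2)*(b + 4)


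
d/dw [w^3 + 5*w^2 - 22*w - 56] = 3*w^2 + 10*w - 22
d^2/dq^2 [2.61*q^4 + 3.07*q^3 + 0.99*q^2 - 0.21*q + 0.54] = 31.32*q^2 + 18.42*q + 1.98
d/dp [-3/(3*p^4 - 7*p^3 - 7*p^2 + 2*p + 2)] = 3*(12*p^3 - 21*p^2 - 14*p + 2)/(3*p^4 - 7*p^3 - 7*p^2 + 2*p + 2)^2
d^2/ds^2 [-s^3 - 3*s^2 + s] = -6*s - 6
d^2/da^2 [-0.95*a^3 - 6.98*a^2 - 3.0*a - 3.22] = -5.7*a - 13.96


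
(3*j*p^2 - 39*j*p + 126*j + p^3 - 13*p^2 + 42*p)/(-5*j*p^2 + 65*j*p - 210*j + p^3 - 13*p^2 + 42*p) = (3*j + p)/(-5*j + p)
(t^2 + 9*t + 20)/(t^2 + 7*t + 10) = (t + 4)/(t + 2)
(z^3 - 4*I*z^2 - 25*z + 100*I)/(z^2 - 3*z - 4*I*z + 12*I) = (z^2 - 25)/(z - 3)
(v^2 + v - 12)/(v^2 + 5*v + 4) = (v - 3)/(v + 1)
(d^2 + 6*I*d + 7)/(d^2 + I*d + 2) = (d + 7*I)/(d + 2*I)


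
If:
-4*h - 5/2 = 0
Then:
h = -5/8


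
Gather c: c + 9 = c + 9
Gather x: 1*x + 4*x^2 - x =4*x^2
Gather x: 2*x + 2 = 2*x + 2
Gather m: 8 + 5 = 13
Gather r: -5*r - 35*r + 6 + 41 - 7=40 - 40*r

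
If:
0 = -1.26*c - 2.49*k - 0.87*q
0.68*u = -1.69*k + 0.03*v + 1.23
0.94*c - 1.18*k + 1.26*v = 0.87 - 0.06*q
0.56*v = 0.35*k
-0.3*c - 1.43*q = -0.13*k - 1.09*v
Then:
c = 0.82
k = -0.30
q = -0.34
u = 2.54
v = -0.19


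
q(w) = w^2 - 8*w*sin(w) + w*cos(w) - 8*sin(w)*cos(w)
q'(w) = -w*sin(w) - 8*w*cos(w) + 2*w + 8*sin(w)^2 - 8*sin(w) - 8*cos(w)^2 + cos(w)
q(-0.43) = 1.39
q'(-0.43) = 1.11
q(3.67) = 21.62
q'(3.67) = 33.78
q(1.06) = -9.17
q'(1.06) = -5.26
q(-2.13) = -12.38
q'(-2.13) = -5.36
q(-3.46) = 26.30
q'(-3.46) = -42.01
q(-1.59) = -10.31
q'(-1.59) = 10.96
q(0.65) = -6.06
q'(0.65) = -9.42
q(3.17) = 7.37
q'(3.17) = 23.02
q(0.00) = 0.00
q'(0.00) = -7.00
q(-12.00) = 181.76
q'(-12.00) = 56.61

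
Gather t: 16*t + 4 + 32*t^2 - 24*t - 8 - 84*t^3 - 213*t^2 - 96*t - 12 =-84*t^3 - 181*t^2 - 104*t - 16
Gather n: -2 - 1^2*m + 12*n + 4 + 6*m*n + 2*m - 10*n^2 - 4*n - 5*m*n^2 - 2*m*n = m + n^2*(-5*m - 10) + n*(4*m + 8) + 2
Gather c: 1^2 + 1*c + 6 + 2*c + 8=3*c + 15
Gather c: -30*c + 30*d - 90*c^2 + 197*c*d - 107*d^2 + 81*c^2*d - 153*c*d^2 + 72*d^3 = c^2*(81*d - 90) + c*(-153*d^2 + 197*d - 30) + 72*d^3 - 107*d^2 + 30*d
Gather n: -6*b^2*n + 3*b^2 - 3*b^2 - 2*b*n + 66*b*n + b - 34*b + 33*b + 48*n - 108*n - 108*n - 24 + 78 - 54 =n*(-6*b^2 + 64*b - 168)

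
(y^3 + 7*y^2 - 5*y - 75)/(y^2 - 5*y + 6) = (y^2 + 10*y + 25)/(y - 2)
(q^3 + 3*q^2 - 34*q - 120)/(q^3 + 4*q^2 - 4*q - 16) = (q^2 - q - 30)/(q^2 - 4)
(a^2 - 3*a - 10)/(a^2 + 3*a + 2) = (a - 5)/(a + 1)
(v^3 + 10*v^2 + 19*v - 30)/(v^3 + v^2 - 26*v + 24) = (v + 5)/(v - 4)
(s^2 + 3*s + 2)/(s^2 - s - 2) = (s + 2)/(s - 2)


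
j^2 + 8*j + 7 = (j + 1)*(j + 7)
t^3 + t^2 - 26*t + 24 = (t - 4)*(t - 1)*(t + 6)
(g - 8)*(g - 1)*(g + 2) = g^3 - 7*g^2 - 10*g + 16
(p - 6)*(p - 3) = p^2 - 9*p + 18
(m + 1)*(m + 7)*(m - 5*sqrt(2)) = m^3 - 5*sqrt(2)*m^2 + 8*m^2 - 40*sqrt(2)*m + 7*m - 35*sqrt(2)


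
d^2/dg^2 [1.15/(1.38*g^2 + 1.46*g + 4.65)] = (-4.38012*g^2 - 4.63404*g + 1.15*(2.76*g + 1.46)*(5.52*g + 2.92) - 14.7591)/(1.38*g^2 + 1.46*g + 4.65)^3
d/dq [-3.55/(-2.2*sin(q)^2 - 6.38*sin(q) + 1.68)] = -(15.62*sin(q) + 22.649)*cos(q)/(2.2*sin(q)^2 + 6.38*sin(q) - 1.68)^2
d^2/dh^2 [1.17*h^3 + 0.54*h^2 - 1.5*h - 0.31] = 7.02*h + 1.08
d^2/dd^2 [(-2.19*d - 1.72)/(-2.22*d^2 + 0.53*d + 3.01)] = ((-29.1708*d - 5.3154)*(-2.22*d^2 + 0.53*d + 3.01) - (2.19*d + 1.72)*(4.44*d - 0.53)*(8.88*d - 1.06))/(-2.22*d^2 + 0.53*d + 3.01)^3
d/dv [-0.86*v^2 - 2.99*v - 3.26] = -1.72*v - 2.99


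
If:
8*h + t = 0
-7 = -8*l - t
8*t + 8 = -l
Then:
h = 71/504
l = 64/63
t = -71/63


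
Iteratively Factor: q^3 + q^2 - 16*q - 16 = (q + 1)*(q^2 - 16) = (q + 1)*(q + 4)*(q - 4)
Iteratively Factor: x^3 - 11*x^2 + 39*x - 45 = (x - 3)*(x^2 - 8*x + 15) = (x - 3)^2*(x - 5)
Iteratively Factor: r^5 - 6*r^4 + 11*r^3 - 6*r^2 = (r - 3)*(r^4 - 3*r^3 + 2*r^2) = r*(r - 3)*(r^3 - 3*r^2 + 2*r) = r*(r - 3)*(r - 2)*(r^2 - r) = r^2*(r - 3)*(r - 2)*(r - 1)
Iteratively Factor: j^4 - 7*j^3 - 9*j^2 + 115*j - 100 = (j - 5)*(j^3 - 2*j^2 - 19*j + 20) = (j - 5)*(j - 1)*(j^2 - j - 20) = (j - 5)*(j - 1)*(j + 4)*(j - 5)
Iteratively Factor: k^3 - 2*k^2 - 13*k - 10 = (k + 2)*(k^2 - 4*k - 5) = (k - 5)*(k + 2)*(k + 1)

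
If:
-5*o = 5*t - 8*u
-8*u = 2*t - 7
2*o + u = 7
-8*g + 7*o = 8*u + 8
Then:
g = 403/976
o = 357/122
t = -133/122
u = 70/61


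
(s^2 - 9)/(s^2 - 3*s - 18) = (s - 3)/(s - 6)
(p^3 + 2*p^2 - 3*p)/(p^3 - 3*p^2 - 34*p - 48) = p*(p - 1)/(p^2 - 6*p - 16)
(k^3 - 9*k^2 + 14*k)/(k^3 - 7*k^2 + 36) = k*(k^2 - 9*k + 14)/(k^3 - 7*k^2 + 36)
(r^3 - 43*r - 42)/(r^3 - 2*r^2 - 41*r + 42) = (r + 1)/(r - 1)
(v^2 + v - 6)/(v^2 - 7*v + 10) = (v + 3)/(v - 5)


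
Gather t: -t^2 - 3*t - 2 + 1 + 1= -t^2 - 3*t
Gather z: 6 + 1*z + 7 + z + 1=2*z + 14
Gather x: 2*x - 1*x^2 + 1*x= -x^2 + 3*x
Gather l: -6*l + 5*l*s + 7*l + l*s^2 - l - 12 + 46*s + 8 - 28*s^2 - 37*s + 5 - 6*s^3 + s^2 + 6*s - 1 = l*(s^2 + 5*s) - 6*s^3 - 27*s^2 + 15*s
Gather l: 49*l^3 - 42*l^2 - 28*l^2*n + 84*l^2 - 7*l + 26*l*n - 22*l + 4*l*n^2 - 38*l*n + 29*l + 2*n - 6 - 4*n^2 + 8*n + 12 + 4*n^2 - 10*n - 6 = 49*l^3 + l^2*(42 - 28*n) + l*(4*n^2 - 12*n)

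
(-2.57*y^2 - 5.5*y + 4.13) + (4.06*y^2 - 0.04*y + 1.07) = 1.49*y^2 - 5.54*y + 5.2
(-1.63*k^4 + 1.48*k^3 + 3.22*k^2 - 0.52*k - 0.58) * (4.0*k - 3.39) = -6.52*k^5 + 11.4457*k^4 + 7.8628*k^3 - 12.9958*k^2 - 0.5572*k + 1.9662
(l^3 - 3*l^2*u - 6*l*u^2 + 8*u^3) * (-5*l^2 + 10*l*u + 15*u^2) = -5*l^5 + 25*l^4*u + 15*l^3*u^2 - 145*l^2*u^3 - 10*l*u^4 + 120*u^5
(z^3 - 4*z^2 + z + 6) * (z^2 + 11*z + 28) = z^5 + 7*z^4 - 15*z^3 - 95*z^2 + 94*z + 168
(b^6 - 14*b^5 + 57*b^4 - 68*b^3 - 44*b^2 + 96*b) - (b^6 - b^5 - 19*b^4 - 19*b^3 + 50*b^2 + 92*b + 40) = -13*b^5 + 76*b^4 - 49*b^3 - 94*b^2 + 4*b - 40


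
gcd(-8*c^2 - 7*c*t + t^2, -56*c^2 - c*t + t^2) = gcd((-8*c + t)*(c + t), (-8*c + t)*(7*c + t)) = -8*c + t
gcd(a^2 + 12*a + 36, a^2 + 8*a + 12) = a + 6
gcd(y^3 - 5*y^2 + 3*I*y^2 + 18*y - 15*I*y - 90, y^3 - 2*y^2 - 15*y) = y - 5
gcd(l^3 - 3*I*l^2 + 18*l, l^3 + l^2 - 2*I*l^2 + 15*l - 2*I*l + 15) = l + 3*I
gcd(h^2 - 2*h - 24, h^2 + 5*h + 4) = h + 4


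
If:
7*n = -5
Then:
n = -5/7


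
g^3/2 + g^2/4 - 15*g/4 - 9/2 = (g/2 + 1)*(g - 3)*(g + 3/2)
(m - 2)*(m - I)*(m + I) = m^3 - 2*m^2 + m - 2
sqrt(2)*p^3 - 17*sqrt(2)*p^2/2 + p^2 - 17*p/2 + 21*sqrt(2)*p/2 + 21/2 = (p - 7)*(p - 3/2)*(sqrt(2)*p + 1)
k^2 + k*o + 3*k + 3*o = (k + 3)*(k + o)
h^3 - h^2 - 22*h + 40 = (h - 4)*(h - 2)*(h + 5)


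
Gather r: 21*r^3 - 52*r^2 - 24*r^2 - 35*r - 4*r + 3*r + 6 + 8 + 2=21*r^3 - 76*r^2 - 36*r + 16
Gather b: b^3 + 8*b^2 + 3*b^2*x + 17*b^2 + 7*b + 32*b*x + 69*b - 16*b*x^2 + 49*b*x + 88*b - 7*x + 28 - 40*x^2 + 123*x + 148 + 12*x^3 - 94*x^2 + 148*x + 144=b^3 + b^2*(3*x + 25) + b*(-16*x^2 + 81*x + 164) + 12*x^3 - 134*x^2 + 264*x + 320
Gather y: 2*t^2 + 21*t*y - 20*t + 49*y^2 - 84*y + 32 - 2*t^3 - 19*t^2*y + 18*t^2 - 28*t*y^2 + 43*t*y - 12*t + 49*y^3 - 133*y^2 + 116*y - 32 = -2*t^3 + 20*t^2 - 32*t + 49*y^3 + y^2*(-28*t - 84) + y*(-19*t^2 + 64*t + 32)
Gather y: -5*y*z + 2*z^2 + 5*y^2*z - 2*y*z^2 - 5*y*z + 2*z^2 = 5*y^2*z + y*(-2*z^2 - 10*z) + 4*z^2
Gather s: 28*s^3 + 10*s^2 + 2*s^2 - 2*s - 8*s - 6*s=28*s^3 + 12*s^2 - 16*s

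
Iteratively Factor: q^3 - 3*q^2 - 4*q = (q - 4)*(q^2 + q) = (q - 4)*(q + 1)*(q)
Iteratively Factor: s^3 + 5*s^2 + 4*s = (s)*(s^2 + 5*s + 4) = s*(s + 4)*(s + 1)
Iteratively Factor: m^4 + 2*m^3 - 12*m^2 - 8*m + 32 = (m - 2)*(m^3 + 4*m^2 - 4*m - 16) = (m - 2)^2*(m^2 + 6*m + 8) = (m - 2)^2*(m + 4)*(m + 2)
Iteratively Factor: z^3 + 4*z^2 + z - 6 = (z - 1)*(z^2 + 5*z + 6) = (z - 1)*(z + 2)*(z + 3)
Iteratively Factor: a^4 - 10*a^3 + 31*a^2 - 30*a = (a)*(a^3 - 10*a^2 + 31*a - 30) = a*(a - 3)*(a^2 - 7*a + 10) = a*(a - 3)*(a - 2)*(a - 5)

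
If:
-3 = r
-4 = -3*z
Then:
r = -3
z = 4/3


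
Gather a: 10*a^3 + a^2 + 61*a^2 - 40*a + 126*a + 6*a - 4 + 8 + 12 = 10*a^3 + 62*a^2 + 92*a + 16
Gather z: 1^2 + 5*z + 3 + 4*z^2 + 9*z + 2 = 4*z^2 + 14*z + 6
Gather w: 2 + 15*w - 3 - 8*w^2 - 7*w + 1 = -8*w^2 + 8*w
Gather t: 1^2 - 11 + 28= 18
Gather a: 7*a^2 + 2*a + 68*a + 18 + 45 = 7*a^2 + 70*a + 63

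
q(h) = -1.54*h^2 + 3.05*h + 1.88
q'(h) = 3.05 - 3.08*h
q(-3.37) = -25.89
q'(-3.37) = 13.43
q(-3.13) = -22.75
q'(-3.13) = 12.69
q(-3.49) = -27.52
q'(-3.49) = 13.80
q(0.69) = 3.25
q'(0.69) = 0.92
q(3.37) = -5.33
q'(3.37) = -7.33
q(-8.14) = -124.99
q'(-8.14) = 28.12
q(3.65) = -7.50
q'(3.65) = -8.19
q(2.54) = -0.31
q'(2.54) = -4.77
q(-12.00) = -256.48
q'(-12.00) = 40.01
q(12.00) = -183.28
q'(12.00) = -33.91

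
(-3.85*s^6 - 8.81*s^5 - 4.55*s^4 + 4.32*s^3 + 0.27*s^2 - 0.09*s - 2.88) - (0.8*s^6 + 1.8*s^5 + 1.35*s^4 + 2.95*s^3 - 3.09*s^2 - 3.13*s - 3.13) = -4.65*s^6 - 10.61*s^5 - 5.9*s^4 + 1.37*s^3 + 3.36*s^2 + 3.04*s + 0.25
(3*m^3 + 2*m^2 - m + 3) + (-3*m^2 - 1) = 3*m^3 - m^2 - m + 2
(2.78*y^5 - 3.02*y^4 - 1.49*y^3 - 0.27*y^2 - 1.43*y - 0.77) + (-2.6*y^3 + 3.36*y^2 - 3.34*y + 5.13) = 2.78*y^5 - 3.02*y^4 - 4.09*y^3 + 3.09*y^2 - 4.77*y + 4.36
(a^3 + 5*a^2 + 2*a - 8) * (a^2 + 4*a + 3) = a^5 + 9*a^4 + 25*a^3 + 15*a^2 - 26*a - 24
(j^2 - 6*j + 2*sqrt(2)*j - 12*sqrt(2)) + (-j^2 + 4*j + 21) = -2*j + 2*sqrt(2)*j - 12*sqrt(2) + 21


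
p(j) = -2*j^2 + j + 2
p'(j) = 1 - 4*j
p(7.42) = -100.69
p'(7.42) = -28.68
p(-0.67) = 0.43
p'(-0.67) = 3.68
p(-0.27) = 1.58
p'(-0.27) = 2.08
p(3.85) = -23.80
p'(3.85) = -14.40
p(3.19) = -15.16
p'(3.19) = -11.76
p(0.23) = 2.12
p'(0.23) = 0.08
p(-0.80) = -0.08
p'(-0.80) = 4.20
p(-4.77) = -48.28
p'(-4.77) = 20.08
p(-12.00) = -298.00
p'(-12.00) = 49.00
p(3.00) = -13.00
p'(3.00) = -11.00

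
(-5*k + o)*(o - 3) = -5*k*o + 15*k + o^2 - 3*o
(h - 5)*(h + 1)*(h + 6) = h^3 + 2*h^2 - 29*h - 30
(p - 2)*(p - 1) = p^2 - 3*p + 2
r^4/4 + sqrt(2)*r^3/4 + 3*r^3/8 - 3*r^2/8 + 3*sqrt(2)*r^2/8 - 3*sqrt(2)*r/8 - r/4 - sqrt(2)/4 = (r/2 + 1)*(r/2 + sqrt(2)/2)*(r - 1)*(r + 1/2)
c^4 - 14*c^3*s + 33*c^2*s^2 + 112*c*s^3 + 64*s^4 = (c - 8*s)^2*(c + s)^2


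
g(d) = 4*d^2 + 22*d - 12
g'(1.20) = 31.60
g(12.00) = 828.00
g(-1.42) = -35.17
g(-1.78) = -38.49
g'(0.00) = 22.00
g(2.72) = 77.43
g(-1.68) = -37.67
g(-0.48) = -21.64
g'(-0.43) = 18.56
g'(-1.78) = 7.76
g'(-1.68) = 8.56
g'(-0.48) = 18.16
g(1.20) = 20.16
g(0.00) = -12.00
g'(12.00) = 118.00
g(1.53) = 31.02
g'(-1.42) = 10.64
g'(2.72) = 43.76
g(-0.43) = -20.72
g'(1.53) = 34.24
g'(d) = 8*d + 22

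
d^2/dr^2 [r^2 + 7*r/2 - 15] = 2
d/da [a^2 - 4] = 2*a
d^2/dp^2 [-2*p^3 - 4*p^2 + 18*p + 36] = -12*p - 8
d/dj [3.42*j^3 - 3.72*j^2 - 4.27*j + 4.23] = 10.26*j^2 - 7.44*j - 4.27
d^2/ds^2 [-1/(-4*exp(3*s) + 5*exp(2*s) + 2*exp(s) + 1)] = 2*((-18*exp(2*s) + 10*exp(s) + 1)*(-4*exp(3*s) + 5*exp(2*s) + 2*exp(s) + 1) - 4*(-6*exp(2*s) + 5*exp(s) + 1)^2*exp(s))*exp(s)/(-4*exp(3*s) + 5*exp(2*s) + 2*exp(s) + 1)^3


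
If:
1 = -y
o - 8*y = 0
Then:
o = -8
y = -1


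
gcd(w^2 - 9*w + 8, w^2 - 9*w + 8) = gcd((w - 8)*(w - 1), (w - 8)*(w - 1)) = w^2 - 9*w + 8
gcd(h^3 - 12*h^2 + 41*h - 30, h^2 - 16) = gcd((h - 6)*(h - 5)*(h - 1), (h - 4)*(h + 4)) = 1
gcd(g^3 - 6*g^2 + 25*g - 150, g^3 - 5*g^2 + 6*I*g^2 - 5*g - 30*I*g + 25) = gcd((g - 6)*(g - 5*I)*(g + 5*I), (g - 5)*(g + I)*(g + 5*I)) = g + 5*I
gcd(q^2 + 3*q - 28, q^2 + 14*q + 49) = q + 7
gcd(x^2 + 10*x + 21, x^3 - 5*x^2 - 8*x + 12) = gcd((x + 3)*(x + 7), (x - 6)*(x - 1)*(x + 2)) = 1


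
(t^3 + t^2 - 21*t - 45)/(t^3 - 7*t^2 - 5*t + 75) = (t + 3)/(t - 5)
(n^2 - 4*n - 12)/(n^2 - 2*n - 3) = (-n^2 + 4*n + 12)/(-n^2 + 2*n + 3)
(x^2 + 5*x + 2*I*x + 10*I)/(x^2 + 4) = (x + 5)/(x - 2*I)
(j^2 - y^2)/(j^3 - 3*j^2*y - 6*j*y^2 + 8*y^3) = (-j - y)/(-j^2 + 2*j*y + 8*y^2)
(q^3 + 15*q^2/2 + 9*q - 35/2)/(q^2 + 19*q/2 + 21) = (q^2 + 4*q - 5)/(q + 6)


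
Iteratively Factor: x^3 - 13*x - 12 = (x + 3)*(x^2 - 3*x - 4) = (x - 4)*(x + 3)*(x + 1)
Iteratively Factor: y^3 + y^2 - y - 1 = (y + 1)*(y^2 - 1) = (y + 1)^2*(y - 1)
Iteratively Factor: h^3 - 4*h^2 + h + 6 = (h + 1)*(h^2 - 5*h + 6) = (h - 2)*(h + 1)*(h - 3)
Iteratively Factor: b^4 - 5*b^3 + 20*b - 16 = (b + 2)*(b^3 - 7*b^2 + 14*b - 8) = (b - 2)*(b + 2)*(b^2 - 5*b + 4) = (b - 2)*(b - 1)*(b + 2)*(b - 4)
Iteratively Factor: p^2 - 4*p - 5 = (p - 5)*(p + 1)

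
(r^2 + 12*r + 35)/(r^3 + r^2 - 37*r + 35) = (r + 5)/(r^2 - 6*r + 5)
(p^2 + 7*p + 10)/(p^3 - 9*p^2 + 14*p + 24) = (p^2 + 7*p + 10)/(p^3 - 9*p^2 + 14*p + 24)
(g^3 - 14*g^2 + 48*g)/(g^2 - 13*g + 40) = g*(g - 6)/(g - 5)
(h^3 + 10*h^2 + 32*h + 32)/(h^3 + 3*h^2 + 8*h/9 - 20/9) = 9*(h^2 + 8*h + 16)/(9*h^2 + 9*h - 10)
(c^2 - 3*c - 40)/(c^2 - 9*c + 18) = (c^2 - 3*c - 40)/(c^2 - 9*c + 18)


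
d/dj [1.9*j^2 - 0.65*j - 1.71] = 3.8*j - 0.65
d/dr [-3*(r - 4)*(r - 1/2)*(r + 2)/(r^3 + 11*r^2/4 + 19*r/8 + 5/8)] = 36*(-28*r^4 - 100*r^3 - 17*r^2 + 134*r + 74)/(64*r^6 + 352*r^5 + 788*r^4 + 916*r^3 + 581*r^2 + 190*r + 25)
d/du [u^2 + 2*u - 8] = 2*u + 2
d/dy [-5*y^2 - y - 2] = -10*y - 1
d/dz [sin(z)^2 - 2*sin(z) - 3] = 2*(sin(z) - 1)*cos(z)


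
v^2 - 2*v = v*(v - 2)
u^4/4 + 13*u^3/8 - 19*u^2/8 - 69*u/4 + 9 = (u/4 + 1)*(u - 3)*(u - 1/2)*(u + 6)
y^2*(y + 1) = y^3 + y^2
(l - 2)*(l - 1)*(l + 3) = l^3 - 7*l + 6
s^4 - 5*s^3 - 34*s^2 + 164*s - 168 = (s - 7)*(s - 2)^2*(s + 6)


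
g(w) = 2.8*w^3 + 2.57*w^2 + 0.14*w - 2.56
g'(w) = 8.4*w^2 + 5.14*w + 0.14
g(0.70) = -0.24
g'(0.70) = 7.85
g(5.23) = 469.03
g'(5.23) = 256.79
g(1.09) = 4.27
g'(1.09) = 15.72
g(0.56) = -1.18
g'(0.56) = 5.65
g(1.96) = 28.67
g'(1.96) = 42.48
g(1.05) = 3.66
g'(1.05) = 14.80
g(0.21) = -2.39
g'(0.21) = 1.59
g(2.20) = 40.00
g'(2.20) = 52.10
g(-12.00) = -4472.56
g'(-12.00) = 1148.06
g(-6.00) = -515.68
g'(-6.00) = 271.70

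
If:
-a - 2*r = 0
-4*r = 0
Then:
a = 0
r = 0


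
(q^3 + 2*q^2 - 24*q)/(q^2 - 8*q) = (q^2 + 2*q - 24)/(q - 8)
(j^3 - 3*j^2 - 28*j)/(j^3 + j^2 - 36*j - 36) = j*(j^2 - 3*j - 28)/(j^3 + j^2 - 36*j - 36)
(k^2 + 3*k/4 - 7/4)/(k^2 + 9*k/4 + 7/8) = 2*(k - 1)/(2*k + 1)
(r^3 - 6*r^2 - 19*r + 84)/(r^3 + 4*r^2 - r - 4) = (r^2 - 10*r + 21)/(r^2 - 1)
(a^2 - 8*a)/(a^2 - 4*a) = (a - 8)/(a - 4)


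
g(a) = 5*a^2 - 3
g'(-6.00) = -60.00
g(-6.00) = 177.00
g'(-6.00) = -60.00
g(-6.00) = 177.00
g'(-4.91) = -49.10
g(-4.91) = 117.54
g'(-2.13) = -21.30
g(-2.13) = 19.68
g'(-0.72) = -7.20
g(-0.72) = -0.41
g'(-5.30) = -53.00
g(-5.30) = 137.45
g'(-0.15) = -1.50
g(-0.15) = -2.89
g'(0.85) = 8.50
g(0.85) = 0.61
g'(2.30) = 23.00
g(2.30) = 23.45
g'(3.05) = 30.50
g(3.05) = 43.51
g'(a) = 10*a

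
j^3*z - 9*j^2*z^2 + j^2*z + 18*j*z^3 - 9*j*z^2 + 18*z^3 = (j - 6*z)*(j - 3*z)*(j*z + z)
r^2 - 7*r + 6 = (r - 6)*(r - 1)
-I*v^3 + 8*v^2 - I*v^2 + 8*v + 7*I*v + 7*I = (v + 1)*(v + 7*I)*(-I*v + 1)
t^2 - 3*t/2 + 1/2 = (t - 1)*(t - 1/2)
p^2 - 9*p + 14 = (p - 7)*(p - 2)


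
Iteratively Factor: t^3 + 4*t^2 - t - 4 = (t - 1)*(t^2 + 5*t + 4) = (t - 1)*(t + 4)*(t + 1)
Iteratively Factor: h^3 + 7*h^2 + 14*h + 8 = (h + 2)*(h^2 + 5*h + 4) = (h + 2)*(h + 4)*(h + 1)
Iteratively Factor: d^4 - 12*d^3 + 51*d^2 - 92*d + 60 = (d - 2)*(d^3 - 10*d^2 + 31*d - 30) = (d - 2)^2*(d^2 - 8*d + 15) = (d - 3)*(d - 2)^2*(d - 5)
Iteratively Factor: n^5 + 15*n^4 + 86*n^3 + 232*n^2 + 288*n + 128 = (n + 4)*(n^4 + 11*n^3 + 42*n^2 + 64*n + 32) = (n + 2)*(n + 4)*(n^3 + 9*n^2 + 24*n + 16) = (n + 2)*(n + 4)^2*(n^2 + 5*n + 4) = (n + 1)*(n + 2)*(n + 4)^2*(n + 4)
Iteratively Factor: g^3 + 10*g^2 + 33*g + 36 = (g + 3)*(g^2 + 7*g + 12) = (g + 3)*(g + 4)*(g + 3)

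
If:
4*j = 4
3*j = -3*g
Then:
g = -1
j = 1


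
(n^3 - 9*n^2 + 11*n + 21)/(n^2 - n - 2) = (n^2 - 10*n + 21)/(n - 2)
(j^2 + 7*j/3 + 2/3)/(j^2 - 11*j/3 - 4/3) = (j + 2)/(j - 4)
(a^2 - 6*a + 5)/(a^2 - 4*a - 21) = (-a^2 + 6*a - 5)/(-a^2 + 4*a + 21)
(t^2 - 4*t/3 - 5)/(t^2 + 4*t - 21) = (t + 5/3)/(t + 7)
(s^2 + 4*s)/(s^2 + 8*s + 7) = s*(s + 4)/(s^2 + 8*s + 7)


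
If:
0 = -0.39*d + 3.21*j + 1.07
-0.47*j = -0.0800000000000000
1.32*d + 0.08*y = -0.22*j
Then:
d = 4.14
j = 0.17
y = -68.85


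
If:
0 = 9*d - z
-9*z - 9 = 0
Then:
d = -1/9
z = -1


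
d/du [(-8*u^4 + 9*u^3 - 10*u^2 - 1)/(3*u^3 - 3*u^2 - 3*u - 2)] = (-24*u^6 + 48*u^5 + 75*u^4 + 10*u^3 - 15*u^2 + 34*u - 3)/(9*u^6 - 18*u^5 - 9*u^4 + 6*u^3 + 21*u^2 + 12*u + 4)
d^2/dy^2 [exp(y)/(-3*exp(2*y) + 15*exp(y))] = (-exp(y) - 5)*exp(y)/(3*(exp(3*y) - 15*exp(2*y) + 75*exp(y) - 125))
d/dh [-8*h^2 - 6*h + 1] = -16*h - 6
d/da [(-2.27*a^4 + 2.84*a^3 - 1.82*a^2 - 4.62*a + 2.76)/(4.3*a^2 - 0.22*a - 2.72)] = (-19.522*a^5 + 13.7102*a^4 + 23.448*a^3 - 2.908*a^2 - 13.8352*a + 13.1736)/(18.49*a^4 - 1.892*a^3 - 23.3436*a^2 + 1.1968*a + 7.3984)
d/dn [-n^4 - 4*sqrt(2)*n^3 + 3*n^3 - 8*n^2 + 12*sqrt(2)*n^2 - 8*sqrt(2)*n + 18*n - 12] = -4*n^3 - 12*sqrt(2)*n^2 + 9*n^2 - 16*n + 24*sqrt(2)*n - 8*sqrt(2) + 18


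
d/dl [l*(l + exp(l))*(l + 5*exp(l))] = 6*l^2*exp(l) + 3*l^2 + 10*l*exp(2*l) + 12*l*exp(l) + 5*exp(2*l)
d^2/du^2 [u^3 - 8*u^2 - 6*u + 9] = 6*u - 16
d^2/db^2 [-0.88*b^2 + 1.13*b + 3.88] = -1.76000000000000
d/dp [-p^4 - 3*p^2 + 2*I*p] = -4*p^3 - 6*p + 2*I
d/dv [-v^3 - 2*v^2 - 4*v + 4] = -3*v^2 - 4*v - 4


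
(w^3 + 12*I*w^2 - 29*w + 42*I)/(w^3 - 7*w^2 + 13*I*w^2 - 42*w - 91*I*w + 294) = (w - I)/(w - 7)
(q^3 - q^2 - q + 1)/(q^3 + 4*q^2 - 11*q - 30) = (q^3 - q^2 - q + 1)/(q^3 + 4*q^2 - 11*q - 30)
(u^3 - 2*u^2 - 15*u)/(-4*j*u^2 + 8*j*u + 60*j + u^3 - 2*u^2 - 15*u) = u/(-4*j + u)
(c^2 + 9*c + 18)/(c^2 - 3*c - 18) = (c + 6)/(c - 6)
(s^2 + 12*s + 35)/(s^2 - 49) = (s + 5)/(s - 7)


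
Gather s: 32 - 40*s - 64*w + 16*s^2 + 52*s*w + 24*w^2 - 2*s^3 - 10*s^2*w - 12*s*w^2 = -2*s^3 + s^2*(16 - 10*w) + s*(-12*w^2 + 52*w - 40) + 24*w^2 - 64*w + 32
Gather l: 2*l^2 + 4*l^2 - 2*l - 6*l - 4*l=6*l^2 - 12*l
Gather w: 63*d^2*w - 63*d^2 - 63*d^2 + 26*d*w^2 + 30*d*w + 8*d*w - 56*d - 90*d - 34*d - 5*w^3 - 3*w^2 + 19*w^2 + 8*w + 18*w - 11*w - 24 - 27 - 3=-126*d^2 - 180*d - 5*w^3 + w^2*(26*d + 16) + w*(63*d^2 + 38*d + 15) - 54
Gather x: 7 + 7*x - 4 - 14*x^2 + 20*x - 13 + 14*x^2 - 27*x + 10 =0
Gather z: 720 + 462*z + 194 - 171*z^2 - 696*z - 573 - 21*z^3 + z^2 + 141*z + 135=-21*z^3 - 170*z^2 - 93*z + 476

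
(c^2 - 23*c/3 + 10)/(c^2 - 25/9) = 3*(c - 6)/(3*c + 5)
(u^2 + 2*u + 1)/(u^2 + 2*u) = (u^2 + 2*u + 1)/(u*(u + 2))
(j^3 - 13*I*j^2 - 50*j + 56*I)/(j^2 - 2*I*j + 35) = (j^2 - 6*I*j - 8)/(j + 5*I)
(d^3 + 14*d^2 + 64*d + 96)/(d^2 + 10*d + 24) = d + 4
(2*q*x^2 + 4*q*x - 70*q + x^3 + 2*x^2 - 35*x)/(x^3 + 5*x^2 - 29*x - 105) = (2*q + x)/(x + 3)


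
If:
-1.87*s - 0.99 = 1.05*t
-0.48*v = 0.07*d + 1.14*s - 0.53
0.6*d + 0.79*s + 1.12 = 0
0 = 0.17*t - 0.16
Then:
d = -0.47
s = -1.06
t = 0.94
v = 3.69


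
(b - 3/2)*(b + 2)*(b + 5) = b^3 + 11*b^2/2 - b/2 - 15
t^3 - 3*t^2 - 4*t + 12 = (t - 3)*(t - 2)*(t + 2)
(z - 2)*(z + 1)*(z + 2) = z^3 + z^2 - 4*z - 4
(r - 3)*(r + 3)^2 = r^3 + 3*r^2 - 9*r - 27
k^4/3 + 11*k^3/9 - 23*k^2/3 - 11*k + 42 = (k/3 + 1)*(k - 3)*(k - 7/3)*(k + 6)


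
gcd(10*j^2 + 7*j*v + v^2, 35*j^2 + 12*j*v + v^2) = 5*j + v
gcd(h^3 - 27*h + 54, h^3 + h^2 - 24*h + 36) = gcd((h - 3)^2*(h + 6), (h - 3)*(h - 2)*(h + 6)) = h^2 + 3*h - 18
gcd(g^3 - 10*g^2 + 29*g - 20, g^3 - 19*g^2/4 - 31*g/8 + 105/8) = g - 5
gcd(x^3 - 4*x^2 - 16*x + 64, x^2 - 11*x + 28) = x - 4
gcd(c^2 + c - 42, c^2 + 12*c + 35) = c + 7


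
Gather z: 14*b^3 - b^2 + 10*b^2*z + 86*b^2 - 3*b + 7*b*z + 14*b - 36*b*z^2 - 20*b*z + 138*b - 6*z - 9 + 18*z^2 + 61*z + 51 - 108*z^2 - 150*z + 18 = 14*b^3 + 85*b^2 + 149*b + z^2*(-36*b - 90) + z*(10*b^2 - 13*b - 95) + 60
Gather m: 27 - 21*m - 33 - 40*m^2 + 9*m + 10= -40*m^2 - 12*m + 4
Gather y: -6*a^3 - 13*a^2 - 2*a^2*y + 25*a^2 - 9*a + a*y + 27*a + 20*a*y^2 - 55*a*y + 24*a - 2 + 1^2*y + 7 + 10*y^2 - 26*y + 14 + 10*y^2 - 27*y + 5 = -6*a^3 + 12*a^2 + 42*a + y^2*(20*a + 20) + y*(-2*a^2 - 54*a - 52) + 24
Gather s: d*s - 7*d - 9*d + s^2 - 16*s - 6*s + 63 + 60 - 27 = -16*d + s^2 + s*(d - 22) + 96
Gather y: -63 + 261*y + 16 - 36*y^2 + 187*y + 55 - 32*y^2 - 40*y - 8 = -68*y^2 + 408*y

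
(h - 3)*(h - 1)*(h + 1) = h^3 - 3*h^2 - h + 3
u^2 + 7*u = u*(u + 7)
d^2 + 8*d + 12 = (d + 2)*(d + 6)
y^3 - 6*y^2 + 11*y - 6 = (y - 3)*(y - 2)*(y - 1)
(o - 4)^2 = o^2 - 8*o + 16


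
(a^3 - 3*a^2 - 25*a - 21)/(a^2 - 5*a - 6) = (a^2 - 4*a - 21)/(a - 6)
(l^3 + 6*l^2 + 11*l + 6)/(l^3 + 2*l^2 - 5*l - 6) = (l + 2)/(l - 2)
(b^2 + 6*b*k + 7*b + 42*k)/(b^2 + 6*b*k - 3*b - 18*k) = (b + 7)/(b - 3)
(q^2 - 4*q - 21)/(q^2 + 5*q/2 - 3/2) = 2*(q - 7)/(2*q - 1)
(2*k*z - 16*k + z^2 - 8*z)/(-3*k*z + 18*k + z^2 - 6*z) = (-2*k*z + 16*k - z^2 + 8*z)/(3*k*z - 18*k - z^2 + 6*z)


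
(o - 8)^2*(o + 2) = o^3 - 14*o^2 + 32*o + 128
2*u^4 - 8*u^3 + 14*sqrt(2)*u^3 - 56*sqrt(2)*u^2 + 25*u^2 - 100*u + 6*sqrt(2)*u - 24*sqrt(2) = (u - 4)*(u + 6*sqrt(2))*(sqrt(2)*u + 1)^2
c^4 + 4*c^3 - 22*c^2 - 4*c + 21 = (c - 3)*(c - 1)*(c + 1)*(c + 7)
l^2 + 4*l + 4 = (l + 2)^2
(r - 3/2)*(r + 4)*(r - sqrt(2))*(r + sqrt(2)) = r^4 + 5*r^3/2 - 8*r^2 - 5*r + 12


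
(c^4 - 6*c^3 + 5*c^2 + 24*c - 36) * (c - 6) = c^5 - 12*c^4 + 41*c^3 - 6*c^2 - 180*c + 216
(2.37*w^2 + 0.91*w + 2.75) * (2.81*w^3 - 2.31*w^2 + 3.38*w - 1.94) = 6.6597*w^5 - 2.9176*w^4 + 13.636*w^3 - 7.8745*w^2 + 7.5296*w - 5.335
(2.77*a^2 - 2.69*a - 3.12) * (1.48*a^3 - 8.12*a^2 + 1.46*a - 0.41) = 4.0996*a^5 - 26.4736*a^4 + 21.2694*a^3 + 20.2713*a^2 - 3.4523*a + 1.2792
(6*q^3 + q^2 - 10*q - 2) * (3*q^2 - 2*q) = 18*q^5 - 9*q^4 - 32*q^3 + 14*q^2 + 4*q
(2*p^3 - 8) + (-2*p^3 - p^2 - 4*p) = -p^2 - 4*p - 8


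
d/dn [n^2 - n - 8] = 2*n - 1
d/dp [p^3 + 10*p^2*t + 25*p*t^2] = 3*p^2 + 20*p*t + 25*t^2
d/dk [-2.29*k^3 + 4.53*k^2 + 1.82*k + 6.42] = -6.87*k^2 + 9.06*k + 1.82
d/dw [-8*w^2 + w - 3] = 1 - 16*w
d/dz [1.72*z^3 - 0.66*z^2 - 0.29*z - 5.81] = 5.16*z^2 - 1.32*z - 0.29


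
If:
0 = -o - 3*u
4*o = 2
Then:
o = 1/2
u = -1/6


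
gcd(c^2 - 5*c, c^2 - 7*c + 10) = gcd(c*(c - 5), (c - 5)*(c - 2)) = c - 5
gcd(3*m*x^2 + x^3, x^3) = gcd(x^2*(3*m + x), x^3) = x^2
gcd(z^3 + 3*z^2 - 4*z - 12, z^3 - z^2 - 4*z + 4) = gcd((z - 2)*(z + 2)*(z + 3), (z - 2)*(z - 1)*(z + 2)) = z^2 - 4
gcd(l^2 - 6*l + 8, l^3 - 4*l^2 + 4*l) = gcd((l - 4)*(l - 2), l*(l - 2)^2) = l - 2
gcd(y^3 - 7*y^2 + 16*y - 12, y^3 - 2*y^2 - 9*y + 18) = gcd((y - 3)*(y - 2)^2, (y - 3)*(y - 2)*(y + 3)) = y^2 - 5*y + 6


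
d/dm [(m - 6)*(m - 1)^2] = (m - 1)*(3*m - 13)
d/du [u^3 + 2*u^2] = u*(3*u + 4)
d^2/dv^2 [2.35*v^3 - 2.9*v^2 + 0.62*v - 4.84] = 14.1*v - 5.8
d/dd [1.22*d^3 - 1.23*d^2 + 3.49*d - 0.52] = 3.66*d^2 - 2.46*d + 3.49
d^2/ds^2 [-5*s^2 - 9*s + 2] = -10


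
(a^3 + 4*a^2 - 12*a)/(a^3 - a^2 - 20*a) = (-a^2 - 4*a + 12)/(-a^2 + a + 20)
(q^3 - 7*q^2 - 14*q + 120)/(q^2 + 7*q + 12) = (q^2 - 11*q + 30)/(q + 3)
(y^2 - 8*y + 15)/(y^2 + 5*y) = (y^2 - 8*y + 15)/(y*(y + 5))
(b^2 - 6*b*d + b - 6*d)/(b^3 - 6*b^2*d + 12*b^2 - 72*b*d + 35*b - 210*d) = (b + 1)/(b^2 + 12*b + 35)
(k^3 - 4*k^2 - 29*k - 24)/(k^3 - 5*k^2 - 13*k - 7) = (k^2 - 5*k - 24)/(k^2 - 6*k - 7)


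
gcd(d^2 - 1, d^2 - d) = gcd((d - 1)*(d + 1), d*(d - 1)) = d - 1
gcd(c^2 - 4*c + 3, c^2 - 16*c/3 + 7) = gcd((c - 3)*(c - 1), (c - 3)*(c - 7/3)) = c - 3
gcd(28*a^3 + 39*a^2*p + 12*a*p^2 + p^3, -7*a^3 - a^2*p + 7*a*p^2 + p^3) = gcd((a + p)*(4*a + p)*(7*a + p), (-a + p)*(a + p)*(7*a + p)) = 7*a^2 + 8*a*p + p^2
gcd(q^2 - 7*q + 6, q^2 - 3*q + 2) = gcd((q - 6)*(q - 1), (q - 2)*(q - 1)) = q - 1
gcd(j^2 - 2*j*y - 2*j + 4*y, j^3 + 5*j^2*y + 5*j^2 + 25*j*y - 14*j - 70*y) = j - 2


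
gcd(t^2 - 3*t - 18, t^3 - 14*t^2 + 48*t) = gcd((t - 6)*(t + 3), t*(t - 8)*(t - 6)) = t - 6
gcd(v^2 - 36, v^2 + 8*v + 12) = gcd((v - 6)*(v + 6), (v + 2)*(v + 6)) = v + 6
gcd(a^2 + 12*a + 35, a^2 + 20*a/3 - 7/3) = a + 7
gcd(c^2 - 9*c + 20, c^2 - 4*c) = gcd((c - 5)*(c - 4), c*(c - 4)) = c - 4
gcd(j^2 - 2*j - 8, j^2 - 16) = j - 4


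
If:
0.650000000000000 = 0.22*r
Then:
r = 2.95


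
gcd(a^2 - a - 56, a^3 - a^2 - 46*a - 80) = a - 8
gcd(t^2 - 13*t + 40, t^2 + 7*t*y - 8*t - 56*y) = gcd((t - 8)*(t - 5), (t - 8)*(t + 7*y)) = t - 8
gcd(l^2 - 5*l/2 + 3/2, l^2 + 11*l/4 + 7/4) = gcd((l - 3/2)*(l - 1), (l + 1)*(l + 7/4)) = 1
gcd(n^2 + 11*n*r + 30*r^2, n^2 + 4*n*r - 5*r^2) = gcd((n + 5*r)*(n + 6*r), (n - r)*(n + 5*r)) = n + 5*r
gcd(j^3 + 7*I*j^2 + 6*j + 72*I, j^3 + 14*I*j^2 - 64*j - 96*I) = j^2 + 10*I*j - 24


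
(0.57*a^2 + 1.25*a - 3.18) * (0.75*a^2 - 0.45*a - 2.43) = 0.4275*a^4 + 0.681*a^3 - 4.3326*a^2 - 1.6065*a + 7.7274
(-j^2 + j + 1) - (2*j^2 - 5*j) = -3*j^2 + 6*j + 1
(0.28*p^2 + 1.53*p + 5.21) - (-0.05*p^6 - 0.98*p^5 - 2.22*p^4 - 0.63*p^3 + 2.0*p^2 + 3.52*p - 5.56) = 0.05*p^6 + 0.98*p^5 + 2.22*p^4 + 0.63*p^3 - 1.72*p^2 - 1.99*p + 10.77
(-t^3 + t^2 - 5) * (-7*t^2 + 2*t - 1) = 7*t^5 - 9*t^4 + 3*t^3 + 34*t^2 - 10*t + 5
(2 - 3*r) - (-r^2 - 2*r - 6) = r^2 - r + 8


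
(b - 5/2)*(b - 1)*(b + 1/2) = b^3 - 3*b^2 + 3*b/4 + 5/4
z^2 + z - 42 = (z - 6)*(z + 7)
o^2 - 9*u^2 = (o - 3*u)*(o + 3*u)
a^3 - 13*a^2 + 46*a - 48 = (a - 8)*(a - 3)*(a - 2)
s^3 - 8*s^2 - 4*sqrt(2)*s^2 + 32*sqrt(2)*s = s*(s - 8)*(s - 4*sqrt(2))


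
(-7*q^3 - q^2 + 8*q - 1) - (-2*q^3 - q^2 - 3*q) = -5*q^3 + 11*q - 1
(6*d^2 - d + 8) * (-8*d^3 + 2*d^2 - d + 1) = -48*d^5 + 20*d^4 - 72*d^3 + 23*d^2 - 9*d + 8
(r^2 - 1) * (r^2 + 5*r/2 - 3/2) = r^4 + 5*r^3/2 - 5*r^2/2 - 5*r/2 + 3/2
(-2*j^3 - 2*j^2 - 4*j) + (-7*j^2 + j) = -2*j^3 - 9*j^2 - 3*j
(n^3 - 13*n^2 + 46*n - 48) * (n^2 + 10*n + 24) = n^5 - 3*n^4 - 60*n^3 + 100*n^2 + 624*n - 1152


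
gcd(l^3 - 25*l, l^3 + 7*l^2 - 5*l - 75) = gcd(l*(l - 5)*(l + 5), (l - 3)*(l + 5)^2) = l + 5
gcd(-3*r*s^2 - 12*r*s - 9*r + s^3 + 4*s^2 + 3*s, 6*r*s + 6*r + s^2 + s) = s + 1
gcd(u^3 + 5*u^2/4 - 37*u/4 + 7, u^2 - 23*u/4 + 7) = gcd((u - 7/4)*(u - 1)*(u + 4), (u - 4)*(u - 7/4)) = u - 7/4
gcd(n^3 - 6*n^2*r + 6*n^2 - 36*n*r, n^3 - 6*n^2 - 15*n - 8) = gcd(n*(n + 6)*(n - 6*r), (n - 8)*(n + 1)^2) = 1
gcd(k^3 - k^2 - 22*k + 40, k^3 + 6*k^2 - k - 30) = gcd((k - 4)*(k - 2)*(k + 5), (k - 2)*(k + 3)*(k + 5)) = k^2 + 3*k - 10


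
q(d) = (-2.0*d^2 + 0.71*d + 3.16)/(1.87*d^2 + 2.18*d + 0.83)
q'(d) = (0.71 - 4.0*d)/(1.87*d^2 + 2.18*d + 0.83) + (-3.74*d - 2.18)*(-2.0*d^2 + 0.71*d + 3.16)/(1.87*d^2 + 2.18*d + 0.83)^2 = (-5.6877*d^2 - 15.1384*d - 6.2995)/(3.4969*d^4 + 8.1532*d^3 + 7.8566*d^2 + 3.6188*d + 0.6889)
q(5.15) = -0.75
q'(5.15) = -0.06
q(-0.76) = 5.78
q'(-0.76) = 29.93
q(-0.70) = 7.64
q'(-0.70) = 31.12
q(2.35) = -0.38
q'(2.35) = -0.28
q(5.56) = -0.77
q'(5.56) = -0.05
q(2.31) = -0.37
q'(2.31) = -0.29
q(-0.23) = 6.76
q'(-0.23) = -17.06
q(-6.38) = -1.31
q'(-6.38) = -0.04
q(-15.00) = -1.18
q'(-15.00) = -0.01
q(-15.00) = -1.18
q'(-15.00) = -0.01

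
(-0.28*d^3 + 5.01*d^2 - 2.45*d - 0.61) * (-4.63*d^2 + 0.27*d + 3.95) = 1.2964*d^5 - 23.2719*d^4 + 11.5902*d^3 + 21.9523*d^2 - 9.8422*d - 2.4095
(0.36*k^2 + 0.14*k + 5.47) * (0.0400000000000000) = 0.0144*k^2 + 0.0056*k + 0.2188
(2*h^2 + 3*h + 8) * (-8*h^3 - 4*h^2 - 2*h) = -16*h^5 - 32*h^4 - 80*h^3 - 38*h^2 - 16*h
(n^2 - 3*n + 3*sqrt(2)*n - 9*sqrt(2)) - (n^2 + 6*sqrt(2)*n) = -3*sqrt(2)*n - 3*n - 9*sqrt(2)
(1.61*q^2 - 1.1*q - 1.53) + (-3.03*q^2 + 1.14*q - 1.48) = -1.42*q^2 + 0.0399999999999998*q - 3.01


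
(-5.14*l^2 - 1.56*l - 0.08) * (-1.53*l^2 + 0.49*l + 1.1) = 7.8642*l^4 - 0.1318*l^3 - 6.296*l^2 - 1.7552*l - 0.088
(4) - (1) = 3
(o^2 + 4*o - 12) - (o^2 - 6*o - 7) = 10*o - 5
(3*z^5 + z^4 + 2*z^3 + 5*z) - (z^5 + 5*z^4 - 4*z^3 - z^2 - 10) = 2*z^5 - 4*z^4 + 6*z^3 + z^2 + 5*z + 10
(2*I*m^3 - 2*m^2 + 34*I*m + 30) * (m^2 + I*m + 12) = 2*I*m^5 - 4*m^4 + 56*I*m^3 - 28*m^2 + 438*I*m + 360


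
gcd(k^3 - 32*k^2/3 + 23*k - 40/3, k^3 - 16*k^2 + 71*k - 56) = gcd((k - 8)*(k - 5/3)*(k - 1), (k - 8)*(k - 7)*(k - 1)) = k^2 - 9*k + 8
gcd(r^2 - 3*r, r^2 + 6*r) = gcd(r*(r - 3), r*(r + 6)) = r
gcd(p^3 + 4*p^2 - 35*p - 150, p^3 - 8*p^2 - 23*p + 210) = p^2 - p - 30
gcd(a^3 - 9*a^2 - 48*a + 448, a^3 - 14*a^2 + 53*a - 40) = a - 8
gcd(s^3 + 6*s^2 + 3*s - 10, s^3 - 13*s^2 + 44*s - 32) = s - 1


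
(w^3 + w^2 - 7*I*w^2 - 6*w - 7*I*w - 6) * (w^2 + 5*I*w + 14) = w^5 + w^4 - 2*I*w^4 + 43*w^3 - 2*I*w^3 + 43*w^2 - 128*I*w^2 - 84*w - 128*I*w - 84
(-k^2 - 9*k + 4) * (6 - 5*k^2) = 5*k^4 + 45*k^3 - 26*k^2 - 54*k + 24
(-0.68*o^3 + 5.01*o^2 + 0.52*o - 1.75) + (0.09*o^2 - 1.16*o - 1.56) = -0.68*o^3 + 5.1*o^2 - 0.64*o - 3.31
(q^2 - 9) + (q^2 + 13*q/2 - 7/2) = 2*q^2 + 13*q/2 - 25/2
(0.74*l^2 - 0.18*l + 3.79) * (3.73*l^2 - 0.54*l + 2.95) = 2.7602*l^4 - 1.071*l^3 + 16.4169*l^2 - 2.5776*l + 11.1805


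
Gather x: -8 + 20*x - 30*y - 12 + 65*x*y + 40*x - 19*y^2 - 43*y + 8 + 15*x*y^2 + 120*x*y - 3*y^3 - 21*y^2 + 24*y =x*(15*y^2 + 185*y + 60) - 3*y^3 - 40*y^2 - 49*y - 12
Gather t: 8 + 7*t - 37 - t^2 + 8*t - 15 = -t^2 + 15*t - 44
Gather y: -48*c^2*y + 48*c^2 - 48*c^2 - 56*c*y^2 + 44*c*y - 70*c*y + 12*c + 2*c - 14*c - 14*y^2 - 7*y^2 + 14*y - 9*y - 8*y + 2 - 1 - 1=y^2*(-56*c - 21) + y*(-48*c^2 - 26*c - 3)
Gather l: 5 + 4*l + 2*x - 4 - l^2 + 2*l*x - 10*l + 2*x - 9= -l^2 + l*(2*x - 6) + 4*x - 8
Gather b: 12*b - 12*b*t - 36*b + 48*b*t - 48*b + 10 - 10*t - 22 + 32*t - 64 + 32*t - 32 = b*(36*t - 72) + 54*t - 108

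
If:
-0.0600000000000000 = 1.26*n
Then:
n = -0.05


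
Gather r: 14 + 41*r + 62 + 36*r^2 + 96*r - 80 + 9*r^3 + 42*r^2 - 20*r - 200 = 9*r^3 + 78*r^2 + 117*r - 204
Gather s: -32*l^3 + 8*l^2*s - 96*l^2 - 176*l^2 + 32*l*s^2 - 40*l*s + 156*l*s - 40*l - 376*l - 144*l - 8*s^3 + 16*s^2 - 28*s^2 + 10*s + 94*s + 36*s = -32*l^3 - 272*l^2 - 560*l - 8*s^3 + s^2*(32*l - 12) + s*(8*l^2 + 116*l + 140)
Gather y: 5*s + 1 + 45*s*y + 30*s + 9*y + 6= 35*s + y*(45*s + 9) + 7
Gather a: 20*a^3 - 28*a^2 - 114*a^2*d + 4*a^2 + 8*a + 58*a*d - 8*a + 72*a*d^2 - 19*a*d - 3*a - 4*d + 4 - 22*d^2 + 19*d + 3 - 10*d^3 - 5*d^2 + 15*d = 20*a^3 + a^2*(-114*d - 24) + a*(72*d^2 + 39*d - 3) - 10*d^3 - 27*d^2 + 30*d + 7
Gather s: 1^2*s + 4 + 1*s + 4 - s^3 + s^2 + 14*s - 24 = -s^3 + s^2 + 16*s - 16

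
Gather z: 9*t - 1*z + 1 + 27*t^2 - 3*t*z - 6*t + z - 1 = 27*t^2 - 3*t*z + 3*t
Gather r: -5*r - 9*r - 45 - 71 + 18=-14*r - 98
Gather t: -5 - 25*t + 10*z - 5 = -25*t + 10*z - 10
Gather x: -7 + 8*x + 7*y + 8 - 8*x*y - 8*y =x*(8 - 8*y) - y + 1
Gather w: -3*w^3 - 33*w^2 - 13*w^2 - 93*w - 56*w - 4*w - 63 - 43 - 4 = -3*w^3 - 46*w^2 - 153*w - 110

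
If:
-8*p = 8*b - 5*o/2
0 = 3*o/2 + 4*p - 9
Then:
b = 15/8 - 11*p/6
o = 6 - 8*p/3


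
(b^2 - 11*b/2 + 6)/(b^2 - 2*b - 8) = (b - 3/2)/(b + 2)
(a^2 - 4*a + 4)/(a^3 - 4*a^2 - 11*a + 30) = (a - 2)/(a^2 - 2*a - 15)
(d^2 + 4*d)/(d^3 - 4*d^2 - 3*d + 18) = d*(d + 4)/(d^3 - 4*d^2 - 3*d + 18)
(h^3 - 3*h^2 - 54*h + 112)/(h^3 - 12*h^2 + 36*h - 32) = (h + 7)/(h - 2)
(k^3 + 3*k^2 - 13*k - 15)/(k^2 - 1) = (k^2 + 2*k - 15)/(k - 1)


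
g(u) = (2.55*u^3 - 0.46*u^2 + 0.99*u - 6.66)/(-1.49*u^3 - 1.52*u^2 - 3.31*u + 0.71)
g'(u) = (4.47*u^2 + 3.04*u + 3.31)*(2.55*u^3 - 0.46*u^2 + 0.99*u - 6.66)/(-1.49*u^3 - 1.52*u^2 - 3.31*u + 0.71)^2 + (7.65*u^2 - 0.92*u + 0.99)/(-1.49*u^3 - 1.52*u^2 - 3.31*u + 0.71)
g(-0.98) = -2.69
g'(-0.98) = -0.82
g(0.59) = 2.75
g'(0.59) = -10.31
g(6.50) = -1.38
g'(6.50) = -0.05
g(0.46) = 4.73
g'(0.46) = -22.62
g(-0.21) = -5.11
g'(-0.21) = -9.72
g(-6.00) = -2.02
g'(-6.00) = -0.04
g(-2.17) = -2.32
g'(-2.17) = -0.14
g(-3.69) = -2.16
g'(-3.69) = -0.08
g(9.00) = -1.47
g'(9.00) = -0.03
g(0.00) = -9.38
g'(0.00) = -42.34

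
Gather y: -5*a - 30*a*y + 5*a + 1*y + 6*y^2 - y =-30*a*y + 6*y^2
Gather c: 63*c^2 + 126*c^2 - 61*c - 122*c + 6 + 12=189*c^2 - 183*c + 18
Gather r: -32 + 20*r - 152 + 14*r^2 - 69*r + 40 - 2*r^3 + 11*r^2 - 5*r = -2*r^3 + 25*r^2 - 54*r - 144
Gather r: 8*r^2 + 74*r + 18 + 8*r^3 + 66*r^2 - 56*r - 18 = 8*r^3 + 74*r^2 + 18*r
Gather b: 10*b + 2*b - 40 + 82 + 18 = 12*b + 60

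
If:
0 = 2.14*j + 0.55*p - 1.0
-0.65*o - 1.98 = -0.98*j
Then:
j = 0.467289719626168 - 0.257009345794392*p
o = -0.387491013659238*p - 2.34162473040978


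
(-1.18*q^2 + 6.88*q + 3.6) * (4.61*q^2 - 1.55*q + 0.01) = -5.4398*q^4 + 33.5458*q^3 + 5.9202*q^2 - 5.5112*q + 0.036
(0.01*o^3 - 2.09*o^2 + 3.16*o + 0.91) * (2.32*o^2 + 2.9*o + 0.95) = 0.0232*o^5 - 4.8198*o^4 + 1.2797*o^3 + 9.2897*o^2 + 5.641*o + 0.8645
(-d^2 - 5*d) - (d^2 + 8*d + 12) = -2*d^2 - 13*d - 12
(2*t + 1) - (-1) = 2*t + 2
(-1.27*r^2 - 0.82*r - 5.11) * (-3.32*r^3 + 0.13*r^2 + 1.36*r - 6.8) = 4.2164*r^5 + 2.5573*r^4 + 15.1314*r^3 + 6.8565*r^2 - 1.3736*r + 34.748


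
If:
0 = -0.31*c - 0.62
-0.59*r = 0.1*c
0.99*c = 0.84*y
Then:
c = -2.00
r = 0.34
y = -2.36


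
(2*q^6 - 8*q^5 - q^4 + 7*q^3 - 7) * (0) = 0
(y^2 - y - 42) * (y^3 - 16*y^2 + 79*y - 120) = y^5 - 17*y^4 + 53*y^3 + 473*y^2 - 3198*y + 5040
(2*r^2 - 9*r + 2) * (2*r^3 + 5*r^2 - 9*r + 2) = 4*r^5 - 8*r^4 - 59*r^3 + 95*r^2 - 36*r + 4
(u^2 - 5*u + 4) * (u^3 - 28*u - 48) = u^5 - 5*u^4 - 24*u^3 + 92*u^2 + 128*u - 192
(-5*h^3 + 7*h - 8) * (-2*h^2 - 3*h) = 10*h^5 + 15*h^4 - 14*h^3 - 5*h^2 + 24*h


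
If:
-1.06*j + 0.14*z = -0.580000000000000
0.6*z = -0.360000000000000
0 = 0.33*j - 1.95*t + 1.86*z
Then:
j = 0.47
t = -0.49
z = -0.60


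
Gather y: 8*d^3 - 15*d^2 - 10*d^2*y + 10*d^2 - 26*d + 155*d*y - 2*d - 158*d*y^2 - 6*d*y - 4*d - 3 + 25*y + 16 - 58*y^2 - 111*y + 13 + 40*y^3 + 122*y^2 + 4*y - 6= 8*d^3 - 5*d^2 - 32*d + 40*y^3 + y^2*(64 - 158*d) + y*(-10*d^2 + 149*d - 82) + 20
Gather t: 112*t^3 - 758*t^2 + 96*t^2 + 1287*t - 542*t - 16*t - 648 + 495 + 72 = 112*t^3 - 662*t^2 + 729*t - 81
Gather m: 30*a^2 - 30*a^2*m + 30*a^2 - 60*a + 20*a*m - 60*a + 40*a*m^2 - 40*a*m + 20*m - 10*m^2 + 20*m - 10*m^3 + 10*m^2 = 60*a^2 + 40*a*m^2 - 120*a - 10*m^3 + m*(-30*a^2 - 20*a + 40)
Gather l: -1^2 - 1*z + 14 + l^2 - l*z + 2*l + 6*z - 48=l^2 + l*(2 - z) + 5*z - 35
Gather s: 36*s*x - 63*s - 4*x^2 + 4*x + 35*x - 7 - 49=s*(36*x - 63) - 4*x^2 + 39*x - 56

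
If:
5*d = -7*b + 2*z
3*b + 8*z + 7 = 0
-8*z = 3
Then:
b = -4/3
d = 103/60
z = -3/8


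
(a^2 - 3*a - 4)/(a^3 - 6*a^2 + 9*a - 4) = (a + 1)/(a^2 - 2*a + 1)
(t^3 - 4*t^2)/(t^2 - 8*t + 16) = t^2/(t - 4)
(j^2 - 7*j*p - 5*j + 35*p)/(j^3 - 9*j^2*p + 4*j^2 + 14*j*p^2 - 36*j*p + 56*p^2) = (5 - j)/(-j^2 + 2*j*p - 4*j + 8*p)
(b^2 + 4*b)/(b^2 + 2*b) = (b + 4)/(b + 2)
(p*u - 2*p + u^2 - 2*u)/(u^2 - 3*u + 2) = (p + u)/(u - 1)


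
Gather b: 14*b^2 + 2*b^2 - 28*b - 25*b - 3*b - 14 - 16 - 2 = 16*b^2 - 56*b - 32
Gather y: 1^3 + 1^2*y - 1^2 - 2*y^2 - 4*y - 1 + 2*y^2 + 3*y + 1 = 0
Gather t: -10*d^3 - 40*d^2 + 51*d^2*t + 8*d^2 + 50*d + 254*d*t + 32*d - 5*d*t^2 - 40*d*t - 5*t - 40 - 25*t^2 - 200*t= -10*d^3 - 32*d^2 + 82*d + t^2*(-5*d - 25) + t*(51*d^2 + 214*d - 205) - 40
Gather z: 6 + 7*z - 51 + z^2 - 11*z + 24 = z^2 - 4*z - 21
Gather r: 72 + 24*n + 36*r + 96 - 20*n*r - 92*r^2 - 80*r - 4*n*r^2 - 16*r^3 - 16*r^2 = 24*n - 16*r^3 + r^2*(-4*n - 108) + r*(-20*n - 44) + 168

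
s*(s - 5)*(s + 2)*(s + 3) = s^4 - 19*s^2 - 30*s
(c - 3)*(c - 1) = c^2 - 4*c + 3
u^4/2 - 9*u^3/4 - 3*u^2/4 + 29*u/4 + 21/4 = (u/2 + 1/2)*(u - 7/2)*(u - 3)*(u + 1)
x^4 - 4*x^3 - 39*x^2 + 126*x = x*(x - 7)*(x - 3)*(x + 6)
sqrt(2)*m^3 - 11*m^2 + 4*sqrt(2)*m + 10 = (m - 5*sqrt(2))*(m - sqrt(2))*(sqrt(2)*m + 1)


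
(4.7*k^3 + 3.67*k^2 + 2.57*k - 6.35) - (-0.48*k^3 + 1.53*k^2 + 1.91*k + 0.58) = 5.18*k^3 + 2.14*k^2 + 0.66*k - 6.93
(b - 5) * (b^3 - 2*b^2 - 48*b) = b^4 - 7*b^3 - 38*b^2 + 240*b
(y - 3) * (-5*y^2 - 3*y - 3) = -5*y^3 + 12*y^2 + 6*y + 9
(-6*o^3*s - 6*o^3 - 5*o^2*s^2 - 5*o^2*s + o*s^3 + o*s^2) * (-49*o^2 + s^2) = 294*o^5*s + 294*o^5 + 245*o^4*s^2 + 245*o^4*s - 55*o^3*s^3 - 55*o^3*s^2 - 5*o^2*s^4 - 5*o^2*s^3 + o*s^5 + o*s^4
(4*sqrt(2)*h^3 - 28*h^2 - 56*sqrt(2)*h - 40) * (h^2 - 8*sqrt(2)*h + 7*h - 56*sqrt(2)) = 4*sqrt(2)*h^5 - 92*h^4 + 28*sqrt(2)*h^4 - 644*h^3 + 168*sqrt(2)*h^3 + 856*h^2 + 1176*sqrt(2)*h^2 + 320*sqrt(2)*h + 5992*h + 2240*sqrt(2)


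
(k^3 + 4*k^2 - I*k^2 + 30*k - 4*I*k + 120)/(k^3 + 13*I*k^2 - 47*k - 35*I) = (k^2 + k*(4 - 6*I) - 24*I)/(k^2 + 8*I*k - 7)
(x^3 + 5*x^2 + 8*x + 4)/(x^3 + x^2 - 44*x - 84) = (x^2 + 3*x + 2)/(x^2 - x - 42)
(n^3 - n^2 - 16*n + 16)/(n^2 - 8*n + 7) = (n^2 - 16)/(n - 7)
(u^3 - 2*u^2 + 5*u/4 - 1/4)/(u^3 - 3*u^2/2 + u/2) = (u - 1/2)/u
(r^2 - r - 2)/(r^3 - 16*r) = (r^2 - r - 2)/(r*(r^2 - 16))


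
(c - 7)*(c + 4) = c^2 - 3*c - 28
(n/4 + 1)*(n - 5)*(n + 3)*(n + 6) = n^4/4 + 2*n^3 - 11*n^2/4 - 99*n/2 - 90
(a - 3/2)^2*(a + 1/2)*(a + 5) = a^4 + 5*a^3/2 - 47*a^2/4 + 39*a/8 + 45/8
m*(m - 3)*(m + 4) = m^3 + m^2 - 12*m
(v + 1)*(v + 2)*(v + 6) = v^3 + 9*v^2 + 20*v + 12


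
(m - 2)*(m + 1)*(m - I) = m^3 - m^2 - I*m^2 - 2*m + I*m + 2*I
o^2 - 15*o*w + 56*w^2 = (o - 8*w)*(o - 7*w)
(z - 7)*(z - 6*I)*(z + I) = z^3 - 7*z^2 - 5*I*z^2 + 6*z + 35*I*z - 42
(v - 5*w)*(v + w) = v^2 - 4*v*w - 5*w^2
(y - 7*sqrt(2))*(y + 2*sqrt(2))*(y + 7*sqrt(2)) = y^3 + 2*sqrt(2)*y^2 - 98*y - 196*sqrt(2)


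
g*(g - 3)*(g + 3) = g^3 - 9*g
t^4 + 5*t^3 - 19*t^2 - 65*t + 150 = (t - 3)*(t - 2)*(t + 5)^2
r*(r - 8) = r^2 - 8*r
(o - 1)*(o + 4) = o^2 + 3*o - 4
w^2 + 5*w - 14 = (w - 2)*(w + 7)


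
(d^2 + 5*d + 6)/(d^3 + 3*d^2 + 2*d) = (d + 3)/(d*(d + 1))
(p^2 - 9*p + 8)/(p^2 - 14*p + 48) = (p - 1)/(p - 6)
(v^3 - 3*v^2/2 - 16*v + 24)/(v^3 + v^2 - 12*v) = (v^2 - 11*v/2 + 6)/(v*(v - 3))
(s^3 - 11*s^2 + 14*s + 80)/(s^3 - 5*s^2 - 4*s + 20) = (s - 8)/(s - 2)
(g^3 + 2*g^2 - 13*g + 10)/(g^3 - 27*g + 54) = (g^3 + 2*g^2 - 13*g + 10)/(g^3 - 27*g + 54)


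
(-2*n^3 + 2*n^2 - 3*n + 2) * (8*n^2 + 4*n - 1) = -16*n^5 + 8*n^4 - 14*n^3 + 2*n^2 + 11*n - 2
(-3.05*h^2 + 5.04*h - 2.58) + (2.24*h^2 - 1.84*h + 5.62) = -0.81*h^2 + 3.2*h + 3.04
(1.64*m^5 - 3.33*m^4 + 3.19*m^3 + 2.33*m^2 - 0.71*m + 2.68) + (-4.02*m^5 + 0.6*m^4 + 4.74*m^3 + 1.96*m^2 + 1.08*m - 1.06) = -2.38*m^5 - 2.73*m^4 + 7.93*m^3 + 4.29*m^2 + 0.37*m + 1.62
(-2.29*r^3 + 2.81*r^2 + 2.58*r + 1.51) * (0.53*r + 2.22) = -1.2137*r^4 - 3.5945*r^3 + 7.6056*r^2 + 6.5279*r + 3.3522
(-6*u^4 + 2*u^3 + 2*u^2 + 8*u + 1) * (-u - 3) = 6*u^5 + 16*u^4 - 8*u^3 - 14*u^2 - 25*u - 3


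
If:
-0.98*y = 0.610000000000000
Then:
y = -0.62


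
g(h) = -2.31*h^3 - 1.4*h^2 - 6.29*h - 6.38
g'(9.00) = -592.82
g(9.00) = -1860.38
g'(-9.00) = -542.42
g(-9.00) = 1620.82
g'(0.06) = -6.48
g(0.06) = -6.76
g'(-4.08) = -110.23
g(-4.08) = 152.87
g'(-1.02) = -10.64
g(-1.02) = 1.03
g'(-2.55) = -44.21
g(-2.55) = 38.86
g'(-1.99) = -28.16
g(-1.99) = 18.80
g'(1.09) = -17.58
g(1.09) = -17.89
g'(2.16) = -44.67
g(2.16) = -49.78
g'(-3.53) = -82.76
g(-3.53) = 99.99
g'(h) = -6.93*h^2 - 2.8*h - 6.29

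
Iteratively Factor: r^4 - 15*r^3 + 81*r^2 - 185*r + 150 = (r - 2)*(r^3 - 13*r^2 + 55*r - 75) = (r - 5)*(r - 2)*(r^2 - 8*r + 15) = (r - 5)*(r - 3)*(r - 2)*(r - 5)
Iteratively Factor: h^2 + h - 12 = (h + 4)*(h - 3)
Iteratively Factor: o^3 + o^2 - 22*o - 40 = (o + 2)*(o^2 - o - 20) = (o + 2)*(o + 4)*(o - 5)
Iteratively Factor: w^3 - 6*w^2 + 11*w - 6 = (w - 1)*(w^2 - 5*w + 6) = (w - 3)*(w - 1)*(w - 2)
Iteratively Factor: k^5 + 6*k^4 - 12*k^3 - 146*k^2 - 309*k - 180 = (k + 3)*(k^4 + 3*k^3 - 21*k^2 - 83*k - 60) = (k + 3)*(k + 4)*(k^3 - k^2 - 17*k - 15) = (k - 5)*(k + 3)*(k + 4)*(k^2 + 4*k + 3) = (k - 5)*(k + 1)*(k + 3)*(k + 4)*(k + 3)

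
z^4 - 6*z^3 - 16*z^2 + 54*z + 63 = (z - 7)*(z - 3)*(z + 1)*(z + 3)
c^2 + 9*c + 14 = (c + 2)*(c + 7)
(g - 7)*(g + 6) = g^2 - g - 42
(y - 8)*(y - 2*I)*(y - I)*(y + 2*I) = y^4 - 8*y^3 - I*y^3 + 4*y^2 + 8*I*y^2 - 32*y - 4*I*y + 32*I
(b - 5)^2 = b^2 - 10*b + 25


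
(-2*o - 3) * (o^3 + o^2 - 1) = -2*o^4 - 5*o^3 - 3*o^2 + 2*o + 3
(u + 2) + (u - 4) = 2*u - 2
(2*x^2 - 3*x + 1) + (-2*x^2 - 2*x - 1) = -5*x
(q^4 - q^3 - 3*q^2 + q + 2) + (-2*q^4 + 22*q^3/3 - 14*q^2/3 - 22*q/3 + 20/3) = -q^4 + 19*q^3/3 - 23*q^2/3 - 19*q/3 + 26/3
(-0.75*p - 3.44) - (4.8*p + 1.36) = -5.55*p - 4.8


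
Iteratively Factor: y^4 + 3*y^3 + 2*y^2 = (y + 2)*(y^3 + y^2) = y*(y + 2)*(y^2 + y) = y^2*(y + 2)*(y + 1)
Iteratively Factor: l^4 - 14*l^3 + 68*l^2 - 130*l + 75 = (l - 3)*(l^3 - 11*l^2 + 35*l - 25) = (l - 3)*(l - 1)*(l^2 - 10*l + 25) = (l - 5)*(l - 3)*(l - 1)*(l - 5)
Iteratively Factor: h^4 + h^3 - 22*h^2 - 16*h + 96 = (h + 3)*(h^3 - 2*h^2 - 16*h + 32) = (h - 2)*(h + 3)*(h^2 - 16) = (h - 4)*(h - 2)*(h + 3)*(h + 4)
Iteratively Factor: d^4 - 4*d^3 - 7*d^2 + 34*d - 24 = (d + 3)*(d^3 - 7*d^2 + 14*d - 8) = (d - 4)*(d + 3)*(d^2 - 3*d + 2) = (d - 4)*(d - 2)*(d + 3)*(d - 1)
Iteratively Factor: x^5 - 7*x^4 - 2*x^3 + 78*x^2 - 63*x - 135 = (x + 3)*(x^4 - 10*x^3 + 28*x^2 - 6*x - 45) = (x + 1)*(x + 3)*(x^3 - 11*x^2 + 39*x - 45) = (x - 3)*(x + 1)*(x + 3)*(x^2 - 8*x + 15) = (x - 5)*(x - 3)*(x + 1)*(x + 3)*(x - 3)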